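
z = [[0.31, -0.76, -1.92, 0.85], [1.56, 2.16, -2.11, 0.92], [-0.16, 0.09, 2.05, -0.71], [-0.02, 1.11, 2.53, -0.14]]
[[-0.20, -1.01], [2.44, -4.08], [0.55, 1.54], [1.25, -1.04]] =z@ [[2.01, 0.49], [0.07, -1.20], [0.49, -0.02], [0.20, -2.49]]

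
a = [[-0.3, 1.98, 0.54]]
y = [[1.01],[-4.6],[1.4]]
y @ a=[[-0.3, 2.00, 0.55], [1.38, -9.11, -2.48], [-0.42, 2.77, 0.76]]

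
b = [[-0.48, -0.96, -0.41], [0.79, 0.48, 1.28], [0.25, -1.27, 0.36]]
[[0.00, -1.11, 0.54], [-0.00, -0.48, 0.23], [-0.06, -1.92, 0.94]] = b@[[-0.14,0.99,-0.46], [0.04,1.29,-0.63], [0.07,-1.47,0.7]]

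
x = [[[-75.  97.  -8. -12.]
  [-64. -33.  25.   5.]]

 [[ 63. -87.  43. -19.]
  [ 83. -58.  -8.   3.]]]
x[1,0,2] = 43.0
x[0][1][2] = 25.0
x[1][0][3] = -19.0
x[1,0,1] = -87.0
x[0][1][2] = 25.0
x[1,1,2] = -8.0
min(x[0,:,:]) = -75.0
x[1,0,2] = 43.0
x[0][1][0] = -64.0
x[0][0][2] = -8.0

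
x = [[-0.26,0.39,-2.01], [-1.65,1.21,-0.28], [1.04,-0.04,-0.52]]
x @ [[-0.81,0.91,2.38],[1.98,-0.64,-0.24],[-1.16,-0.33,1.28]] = [[3.31, 0.18, -3.29], [4.06, -2.18, -4.58], [-0.32, 1.14, 1.82]]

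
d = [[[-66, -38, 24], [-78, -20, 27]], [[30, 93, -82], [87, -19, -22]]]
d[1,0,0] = 30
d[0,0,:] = [-66, -38, 24]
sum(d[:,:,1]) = 16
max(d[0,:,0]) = -66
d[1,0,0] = 30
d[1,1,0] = 87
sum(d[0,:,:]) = -151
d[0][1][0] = -78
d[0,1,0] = -78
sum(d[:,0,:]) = -39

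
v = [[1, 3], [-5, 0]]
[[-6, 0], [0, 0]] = v @ [[0, 0], [-2, 0]]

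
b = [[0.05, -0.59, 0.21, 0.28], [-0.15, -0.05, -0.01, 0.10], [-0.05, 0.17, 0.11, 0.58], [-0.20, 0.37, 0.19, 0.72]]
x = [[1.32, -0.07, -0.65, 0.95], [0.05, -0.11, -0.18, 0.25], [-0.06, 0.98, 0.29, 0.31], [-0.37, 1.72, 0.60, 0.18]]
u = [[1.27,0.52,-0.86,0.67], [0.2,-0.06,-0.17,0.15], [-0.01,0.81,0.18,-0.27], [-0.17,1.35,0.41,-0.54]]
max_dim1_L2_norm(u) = 1.75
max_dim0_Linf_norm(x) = 1.72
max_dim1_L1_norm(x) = 2.99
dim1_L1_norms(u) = [3.32, 0.58, 1.27, 2.47]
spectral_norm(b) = 1.05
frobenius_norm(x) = 2.80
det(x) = -0.04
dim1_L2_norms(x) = [1.75, 0.33, 1.07, 1.87]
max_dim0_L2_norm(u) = 1.66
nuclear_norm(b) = 1.97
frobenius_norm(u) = 2.50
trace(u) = 0.85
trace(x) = 1.68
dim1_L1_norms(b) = [1.13, 0.31, 0.91, 1.48]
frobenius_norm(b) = 1.27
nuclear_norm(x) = 4.17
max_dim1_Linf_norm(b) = 0.72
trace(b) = 0.83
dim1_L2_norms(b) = [0.69, 0.19, 0.62, 0.86]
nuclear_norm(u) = 3.54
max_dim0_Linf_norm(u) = 1.35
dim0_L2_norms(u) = [1.3, 1.66, 0.98, 0.91]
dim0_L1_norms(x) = [1.8, 2.88, 1.72, 1.69]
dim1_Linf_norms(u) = [1.27, 0.2, 0.81, 1.35]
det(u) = 0.00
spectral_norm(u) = 1.82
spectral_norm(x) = 2.22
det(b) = 0.01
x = b + u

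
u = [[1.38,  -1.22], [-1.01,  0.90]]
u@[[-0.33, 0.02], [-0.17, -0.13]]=[[-0.25, 0.19], [0.18, -0.14]]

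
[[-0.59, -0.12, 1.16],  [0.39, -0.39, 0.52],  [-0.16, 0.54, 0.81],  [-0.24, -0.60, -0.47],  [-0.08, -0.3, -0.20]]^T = [[-0.59, 0.39, -0.16, -0.24, -0.08], [-0.12, -0.39, 0.54, -0.60, -0.30], [1.16, 0.52, 0.81, -0.47, -0.20]]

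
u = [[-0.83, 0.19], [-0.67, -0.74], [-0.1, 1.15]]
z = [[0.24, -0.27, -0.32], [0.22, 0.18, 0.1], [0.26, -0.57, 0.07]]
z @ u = [[0.01, -0.12], [-0.31, 0.02], [0.16, 0.55]]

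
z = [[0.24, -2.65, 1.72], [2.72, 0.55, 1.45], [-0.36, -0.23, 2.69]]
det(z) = 20.47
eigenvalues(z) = [(0.47+2.8j), (0.47-2.8j), (2.55+0j)]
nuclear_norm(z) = 8.64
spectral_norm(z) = 3.96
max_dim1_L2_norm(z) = 3.17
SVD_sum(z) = [[0.82, -1.1, 2.26],  [0.57, -0.77, 1.58],  [0.71, -0.95, 1.95]] + [[-1.12, -0.89, -0.03], [1.95, 1.56, 0.05], [-0.29, -0.23, -0.01]] + [[0.54, -0.66, -0.51], [0.19, -0.23, -0.18], [-0.78, 0.95, 0.75]]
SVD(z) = [[-0.67, 0.49, -0.56], [-0.47, -0.86, -0.2], [-0.58, 0.13, 0.81]] @ diag([3.9573428523356027, 2.902124002788429, 1.7825862732298778]) @ [[-0.31, 0.42, -0.85], [-0.78, -0.62, -0.02], [-0.54, 0.66, 0.52]]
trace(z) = 3.48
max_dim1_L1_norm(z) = 4.72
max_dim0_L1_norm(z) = 5.86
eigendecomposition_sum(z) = [[0.12+1.41j, (-1.32+0.22j), (0.9-0.1j)], [(1.46-0.13j), 0.24+1.36j, -0.12-0.93j], [-0.04+0.17j, (-0.16-0.02j), (0.11+0.02j)]] + [[(0.12-1.41j), (-1.32-0.22j), (0.9+0.1j)], [1.46+0.13j, (0.24-1.36j), -0.12+0.93j], [(-0.04-0.17j), -0.16+0.02j, (0.11-0.02j)]] + [[(0.01-0j),(-0+0j),(-0.09+0j)], [-0.19+0.00j,0.06-0.00j,1.68-0.00j], [-0.28+0.00j,0.09-0.00j,(2.48-0j)]]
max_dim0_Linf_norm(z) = 2.72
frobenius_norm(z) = 5.22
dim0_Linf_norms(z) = [2.72, 2.65, 2.69]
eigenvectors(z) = [[(-0.01+0.69j), -0.01-0.69j, -0.03+0.00j], [0.72+0.00j, (0.72-0j), (0.56+0j)], [-0.03+0.08j, -0.03-0.08j, (0.83+0j)]]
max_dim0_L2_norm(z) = 3.51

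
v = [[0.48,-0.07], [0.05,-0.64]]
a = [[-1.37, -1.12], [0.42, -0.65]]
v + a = [[-0.89, -1.19], [0.47, -1.29]]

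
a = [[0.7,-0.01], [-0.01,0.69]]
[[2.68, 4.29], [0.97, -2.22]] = a @ [[3.85, 6.08],[1.46, -3.13]]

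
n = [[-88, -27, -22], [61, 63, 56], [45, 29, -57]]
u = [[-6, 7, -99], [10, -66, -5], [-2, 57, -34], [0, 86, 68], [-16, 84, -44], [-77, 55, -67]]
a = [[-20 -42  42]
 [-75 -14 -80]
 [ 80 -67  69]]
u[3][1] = 86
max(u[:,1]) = 86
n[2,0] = 45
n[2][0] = 45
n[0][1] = -27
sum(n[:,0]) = 18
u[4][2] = -44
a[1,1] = -14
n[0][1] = -27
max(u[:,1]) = 86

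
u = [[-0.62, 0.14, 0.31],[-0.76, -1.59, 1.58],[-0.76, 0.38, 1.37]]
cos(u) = [[0.96, 0.07, -0.18], [-0.17, -0.17, 0.19], [0.35, 0.06, 0.06]]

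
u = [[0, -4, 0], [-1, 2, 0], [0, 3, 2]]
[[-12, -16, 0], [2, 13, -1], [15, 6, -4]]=u @ [[4, -5, 1], [3, 4, 0], [3, -3, -2]]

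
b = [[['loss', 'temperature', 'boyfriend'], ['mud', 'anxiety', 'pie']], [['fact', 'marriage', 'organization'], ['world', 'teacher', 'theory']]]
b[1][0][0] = 'fact'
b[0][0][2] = 'boyfriend'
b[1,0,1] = 'marriage'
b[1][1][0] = 'world'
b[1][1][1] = 'teacher'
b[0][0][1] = 'temperature'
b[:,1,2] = ['pie', 'theory']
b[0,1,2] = 'pie'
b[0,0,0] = 'loss'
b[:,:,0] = [['loss', 'mud'], ['fact', 'world']]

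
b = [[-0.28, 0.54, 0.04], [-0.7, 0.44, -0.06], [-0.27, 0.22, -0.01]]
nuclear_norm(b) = 1.32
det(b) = 0.00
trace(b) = 0.15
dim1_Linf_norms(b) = [0.54, 0.7, 0.27]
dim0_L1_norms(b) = [1.25, 1.2, 0.11]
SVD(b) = [[-0.54, 0.83, -0.13], [-0.77, -0.55, -0.31], [-0.33, -0.06, 0.94]] @ diag([1.053389872236072, 0.2656208459054516, 0.003917051307349997]) @ [[0.74, -0.67, 0.03], [0.64, 0.72, 0.25], [-0.19, -0.17, 0.97]]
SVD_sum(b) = [[-0.42, 0.38, -0.02],[-0.61, 0.55, -0.02],[-0.26, 0.23, -0.01]] + [[0.14, 0.16, 0.06],[-0.09, -0.11, -0.04],[-0.01, -0.01, -0.00]] + [[0.0, 0.0, -0.00], [0.0, 0.0, -0.00], [-0.0, -0.0, 0.0]]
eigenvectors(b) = [[(-0.35+0.53j), -0.35-0.53j, -0.19+0.00j], [-0.72+0.00j, (-0.72-0j), (-0.17+0j)], [(-0.28+0.08j), (-0.28-0.08j), (0.97+0j)]]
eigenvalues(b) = [(0.07+0.52j), (0.07-0.52j), 0j]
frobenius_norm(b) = 1.09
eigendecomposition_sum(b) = [[(-0.14+0.28j), 0.27-0.05j, 0.02+0.05j], [-0.35+0.04j, (0.22+0.22j), -0.03+0.05j], [-0.13+0.05j, (0.11+0.06j), (-0.01+0.02j)]] + [[-0.14-0.28j, 0.27+0.05j, (0.02-0.05j)], [(-0.35-0.04j), (0.22-0.22j), (-0.03-0.05j)], [(-0.13-0.05j), 0.11-0.06j, -0.01-0.02j]] + [[-0j,0j,-0.00+0.00j], [-0j,0.00+0.00j,-0.00+0.00j], [-0.00+0.00j,-0.00-0.00j,-0j]]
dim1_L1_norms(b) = [0.86, 1.2, 0.5]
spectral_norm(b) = 1.05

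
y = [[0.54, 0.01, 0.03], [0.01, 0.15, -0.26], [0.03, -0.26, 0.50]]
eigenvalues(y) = [0.01, 0.54, 0.64]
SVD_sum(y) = [[0.03, -0.06, 0.12],[-0.06, 0.13, -0.25],[0.12, -0.25, 0.48]] + [[0.51,0.07,-0.09], [0.07,0.01,-0.01], [-0.09,-0.01,0.01]] + [[0.00, -0.00, -0.0], [-0.00, 0.01, 0.00], [-0.00, 0.00, 0.0]]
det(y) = 0.00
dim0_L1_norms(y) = [0.58, 0.42, 0.79]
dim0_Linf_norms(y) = [0.54, 0.26, 0.5]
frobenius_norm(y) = 0.84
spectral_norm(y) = 0.64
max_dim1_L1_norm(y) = 0.79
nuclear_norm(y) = 1.19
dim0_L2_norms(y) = [0.54, 0.3, 0.56]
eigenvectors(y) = [[-0.04, 0.98, 0.21], [0.88, 0.14, -0.45], [0.47, -0.16, 0.87]]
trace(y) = 1.19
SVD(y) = [[0.21, 0.98, -0.04], [-0.45, 0.14, 0.88], [0.87, -0.16, 0.47]] @ diag([0.6430504564583096, 0.5363523182240632, 0.01059722531762691]) @ [[0.21, -0.45, 0.87], [0.98, 0.14, -0.16], [-0.04, 0.88, 0.47]]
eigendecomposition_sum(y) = [[0.00,-0.00,-0.0], [-0.00,0.01,0.00], [-0.00,0.00,0.00]] + [[0.51,  0.07,  -0.09], [0.07,  0.01,  -0.01], [-0.09,  -0.01,  0.01]] + [[0.03, -0.06, 0.12], [-0.06, 0.13, -0.25], [0.12, -0.25, 0.48]]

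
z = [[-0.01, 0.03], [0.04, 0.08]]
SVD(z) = [[0.26, 0.97], [0.97, -0.26]] @ diag([0.09236411031428426, 0.021653432195629534]) @ [[0.39, 0.92], [-0.92, 0.39]]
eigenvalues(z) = [-0.02, 0.09]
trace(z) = 0.07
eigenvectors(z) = [[-0.93, -0.28],[0.37, -0.96]]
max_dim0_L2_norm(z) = 0.09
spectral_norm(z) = 0.09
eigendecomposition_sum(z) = [[-0.02, 0.01], [0.01, -0.00]] + [[0.01, 0.02],  [0.03, 0.08]]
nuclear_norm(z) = 0.11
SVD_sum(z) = [[0.01,0.02],[0.03,0.08]] + [[-0.02, 0.01],[0.01, -0.0]]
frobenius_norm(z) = 0.09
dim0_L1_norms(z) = [0.05, 0.11]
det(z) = -0.00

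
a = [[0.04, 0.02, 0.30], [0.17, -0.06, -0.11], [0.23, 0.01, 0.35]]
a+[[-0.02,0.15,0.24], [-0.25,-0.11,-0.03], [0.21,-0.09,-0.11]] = [[0.02, 0.17, 0.54], [-0.08, -0.17, -0.14], [0.44, -0.08, 0.24]]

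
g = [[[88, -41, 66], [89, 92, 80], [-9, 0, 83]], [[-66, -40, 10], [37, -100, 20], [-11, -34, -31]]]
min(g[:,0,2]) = 10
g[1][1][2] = 20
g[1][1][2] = 20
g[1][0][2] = 10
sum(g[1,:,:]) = -215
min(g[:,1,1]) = -100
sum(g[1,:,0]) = -40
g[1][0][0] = -66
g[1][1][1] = -100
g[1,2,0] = -11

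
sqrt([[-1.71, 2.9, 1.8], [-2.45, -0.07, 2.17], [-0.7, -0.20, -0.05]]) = [[(0.46+0.07j), (1.62-0.18j), 0.10+0.52j], [(-1.12-0.02j), 1.23+0.06j, (1.29-0.18j)], [(-0.45+0.08j), 0.22-0.22j, 0.43+0.62j]]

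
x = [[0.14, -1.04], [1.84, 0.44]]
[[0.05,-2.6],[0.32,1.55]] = x @[[0.18, 0.24], [-0.02, 2.53]]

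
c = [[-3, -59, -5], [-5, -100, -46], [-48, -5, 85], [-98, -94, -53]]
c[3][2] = -53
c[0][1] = -59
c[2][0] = -48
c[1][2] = -46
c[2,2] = 85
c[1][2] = -46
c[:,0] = [-3, -5, -48, -98]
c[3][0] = -98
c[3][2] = -53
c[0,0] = -3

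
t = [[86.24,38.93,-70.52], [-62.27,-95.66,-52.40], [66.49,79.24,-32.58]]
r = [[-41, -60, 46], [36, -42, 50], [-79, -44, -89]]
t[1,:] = [-62.27, -95.66, -52.4]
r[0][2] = 46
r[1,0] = 36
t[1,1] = -95.66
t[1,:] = [-62.27, -95.66, -52.4]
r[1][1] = -42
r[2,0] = -79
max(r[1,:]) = 50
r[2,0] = -79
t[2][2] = -32.58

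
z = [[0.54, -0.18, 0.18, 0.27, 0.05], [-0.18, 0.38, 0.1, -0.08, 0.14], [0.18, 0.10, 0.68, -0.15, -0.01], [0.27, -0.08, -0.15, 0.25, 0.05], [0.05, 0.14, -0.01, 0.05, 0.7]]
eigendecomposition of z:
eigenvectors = [[0.55, 0.19, -0.74, -0.29, 0.15], [0.21, 0.81, 0.16, 0.53, -0.01], [-0.34, -0.11, -0.58, 0.47, -0.56], [-0.73, 0.45, -0.24, -0.32, 0.33], [-0.03, -0.31, -0.18, 0.56, 0.75]]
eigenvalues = [0.0, 0.23, 0.82, 0.77, 0.74]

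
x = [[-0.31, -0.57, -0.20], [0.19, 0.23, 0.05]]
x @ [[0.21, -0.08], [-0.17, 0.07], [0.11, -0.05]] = [[0.01, -0.01], [0.01, -0.00]]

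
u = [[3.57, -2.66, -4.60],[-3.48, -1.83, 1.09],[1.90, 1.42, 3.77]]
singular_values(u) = [7.12, 4.82, 1.86]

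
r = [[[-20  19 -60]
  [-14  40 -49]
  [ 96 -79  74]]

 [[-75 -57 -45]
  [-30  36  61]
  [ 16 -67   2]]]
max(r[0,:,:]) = 96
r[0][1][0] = -14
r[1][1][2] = 61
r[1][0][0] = -75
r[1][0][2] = -45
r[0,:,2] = [-60, -49, 74]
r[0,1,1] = 40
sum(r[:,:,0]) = -27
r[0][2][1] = -79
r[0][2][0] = 96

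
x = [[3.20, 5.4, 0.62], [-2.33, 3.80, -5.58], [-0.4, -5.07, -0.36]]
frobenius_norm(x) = 10.81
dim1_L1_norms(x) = [9.22, 11.71, 5.83]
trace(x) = 6.64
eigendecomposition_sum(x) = [[(1.39+7.1j),(2.26-7.28j),(-0.51+8.67j)], [(-0.96+2.88j),2.33-2.20j,-1.98+3.07j], [0.15-3.35j,-1.82+3.04j,1.18-3.85j]] + [[(1.39-7.1j), 2.26+7.28j, -0.51-8.67j], [(-0.96-2.88j), (2.33+2.2j), (-1.98-3.07j)], [0.15+3.35j, (-1.82-3.04j), 1.18+3.85j]] + [[0.42-0.00j, 0.87+0.00j, 1.65-0.00j],[(-0.42+0j), -0.86-0.00j, (-1.63+0j)],[(-0.7+0j), -1.44-0.00j, -2.72+0.00j]]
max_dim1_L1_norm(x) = 11.71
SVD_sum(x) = [[0.44, 4.90, -1.63], [0.44, 4.87, -1.62], [-0.40, -4.45, 1.49]] + [[2.09, 0.72, 2.71],[-2.95, -1.01, -3.83],[-0.93, -0.32, -1.21]] + [[0.67,-0.21,-0.46], [0.18,-0.06,-0.12], [0.93,-0.30,-0.64]]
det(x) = -79.12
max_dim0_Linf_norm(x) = 5.58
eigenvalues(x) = [(4.9+1.05j), (4.9-1.05j), (-3.15+0j)]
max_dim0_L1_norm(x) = 14.27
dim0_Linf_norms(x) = [3.2, 5.4, 5.58]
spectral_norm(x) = 8.69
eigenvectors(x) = [[(0.85+0j), 0.85-0.00j, (-0.46+0j)], [0.31+0.17j, 0.31-0.17j, 0.46+0.00j], [(-0.38-0.09j), (-0.38+0.09j), 0.76+0.00j]]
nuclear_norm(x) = 16.40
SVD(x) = [[0.6, 0.56, -0.58], [0.59, -0.79, -0.15], [-0.54, -0.25, -0.8]] @ diag([8.694756236689605, 6.250272587379188, 1.4558525227520362]) @ [[0.09,  0.95,  -0.32], [0.6,  0.20,  0.78], [-0.80,  0.25,  0.55]]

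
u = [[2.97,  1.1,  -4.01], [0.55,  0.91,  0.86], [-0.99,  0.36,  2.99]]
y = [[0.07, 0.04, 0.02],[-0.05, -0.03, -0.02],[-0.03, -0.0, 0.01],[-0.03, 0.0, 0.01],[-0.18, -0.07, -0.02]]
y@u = [[0.21, 0.12, -0.19], [-0.15, -0.09, 0.11], [-0.10, -0.03, 0.15], [-0.10, -0.03, 0.15], [-0.55, -0.27, 0.60]]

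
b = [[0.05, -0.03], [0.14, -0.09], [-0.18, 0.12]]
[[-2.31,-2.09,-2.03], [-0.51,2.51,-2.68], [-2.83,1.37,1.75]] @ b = [[-0.04, 0.01], [0.81, -0.53], [-0.26, 0.17]]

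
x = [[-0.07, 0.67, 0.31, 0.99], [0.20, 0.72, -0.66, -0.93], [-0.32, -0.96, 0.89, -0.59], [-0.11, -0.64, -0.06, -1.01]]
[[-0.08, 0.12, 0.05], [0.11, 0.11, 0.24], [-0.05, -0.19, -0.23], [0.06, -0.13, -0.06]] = x @[[-0.02, 0.1, -0.08], [-0.00, 0.16, 0.19], [-0.1, 0.01, -0.11], [-0.05, 0.02, -0.05]]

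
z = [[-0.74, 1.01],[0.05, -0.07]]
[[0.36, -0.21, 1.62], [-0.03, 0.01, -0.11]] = z @ [[0.77,  0.01,  -0.9], [0.92,  -0.2,  0.94]]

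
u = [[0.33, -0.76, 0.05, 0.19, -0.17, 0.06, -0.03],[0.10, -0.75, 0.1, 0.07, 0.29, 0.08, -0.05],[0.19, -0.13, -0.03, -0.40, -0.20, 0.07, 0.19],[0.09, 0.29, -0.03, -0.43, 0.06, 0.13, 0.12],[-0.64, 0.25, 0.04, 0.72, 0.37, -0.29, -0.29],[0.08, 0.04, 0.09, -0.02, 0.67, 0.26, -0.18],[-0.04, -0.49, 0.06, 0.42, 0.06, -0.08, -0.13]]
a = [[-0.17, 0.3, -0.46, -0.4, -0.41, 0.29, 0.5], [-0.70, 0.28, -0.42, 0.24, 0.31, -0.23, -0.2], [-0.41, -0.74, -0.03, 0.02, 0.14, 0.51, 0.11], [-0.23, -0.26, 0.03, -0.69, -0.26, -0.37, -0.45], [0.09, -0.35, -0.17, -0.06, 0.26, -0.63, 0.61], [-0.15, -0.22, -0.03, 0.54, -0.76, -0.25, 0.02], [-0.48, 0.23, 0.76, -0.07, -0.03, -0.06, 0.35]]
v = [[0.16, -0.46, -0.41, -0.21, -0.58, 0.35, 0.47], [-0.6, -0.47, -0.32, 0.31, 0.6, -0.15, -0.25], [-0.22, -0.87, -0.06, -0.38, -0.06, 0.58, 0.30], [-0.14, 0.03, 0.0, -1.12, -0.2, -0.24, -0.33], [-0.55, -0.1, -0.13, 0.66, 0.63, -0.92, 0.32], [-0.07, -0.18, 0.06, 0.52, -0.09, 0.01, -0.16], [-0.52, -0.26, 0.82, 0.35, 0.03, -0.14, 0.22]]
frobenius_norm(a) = 2.64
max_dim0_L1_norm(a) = 2.38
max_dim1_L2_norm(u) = 1.14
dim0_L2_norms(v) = [1.02, 1.14, 0.98, 1.54, 1.07, 1.19, 0.81]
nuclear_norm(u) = 3.77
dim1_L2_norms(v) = [1.06, 1.11, 1.18, 1.22, 1.45, 0.59, 1.1]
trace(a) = -0.25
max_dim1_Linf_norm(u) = 0.76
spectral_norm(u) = 1.36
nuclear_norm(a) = 7.00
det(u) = -0.00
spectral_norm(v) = 1.97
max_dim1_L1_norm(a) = 2.53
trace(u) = -0.38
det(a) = -1.00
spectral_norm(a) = 1.01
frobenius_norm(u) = 2.09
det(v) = -0.09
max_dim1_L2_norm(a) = 1.0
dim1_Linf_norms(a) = [0.5, 0.7, 0.74, 0.69, 0.63, 0.76, 0.76]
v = a + u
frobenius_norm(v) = 2.98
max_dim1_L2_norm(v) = 1.45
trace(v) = -0.63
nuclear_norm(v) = 6.75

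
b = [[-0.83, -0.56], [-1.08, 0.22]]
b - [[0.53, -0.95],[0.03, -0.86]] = [[-1.36,0.39], [-1.11,1.08]]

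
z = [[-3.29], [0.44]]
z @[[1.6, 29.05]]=[[-5.26, -95.57], [0.70, 12.78]]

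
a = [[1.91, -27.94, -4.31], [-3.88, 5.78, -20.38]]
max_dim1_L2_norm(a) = 28.33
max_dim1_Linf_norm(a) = 27.94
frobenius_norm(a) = 35.59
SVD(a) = [[-0.98, 0.22], [0.22, 0.98]] @ diag([28.657512859019477, 21.105022073789293]) @ [[-0.09, 1.0, -0.01], [-0.16, -0.03, -0.99]]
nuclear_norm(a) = 49.76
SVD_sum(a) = [[2.65, -27.82, 0.3],[-0.6, 6.31, -0.07]] + [[-0.74, -0.12, -4.61], [-3.28, -0.53, -20.31]]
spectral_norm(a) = 28.66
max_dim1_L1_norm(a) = 34.16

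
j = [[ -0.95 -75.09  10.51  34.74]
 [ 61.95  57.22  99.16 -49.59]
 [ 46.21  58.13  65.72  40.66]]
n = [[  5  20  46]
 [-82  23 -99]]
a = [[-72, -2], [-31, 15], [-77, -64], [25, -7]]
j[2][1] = 58.13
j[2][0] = 46.21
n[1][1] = 23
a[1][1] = 15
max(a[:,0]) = 25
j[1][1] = 57.22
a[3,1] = -7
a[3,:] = [25, -7]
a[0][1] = -2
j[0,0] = -0.95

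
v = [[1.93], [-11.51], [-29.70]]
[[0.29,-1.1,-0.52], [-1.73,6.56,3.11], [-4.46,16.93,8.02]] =v @ [[0.15, -0.57, -0.27]]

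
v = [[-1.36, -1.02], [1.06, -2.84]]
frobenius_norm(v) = 3.48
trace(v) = -4.20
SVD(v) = [[0.21, 0.98], [0.98, -0.21]] @ diag([3.083686530511686, 1.6031460886459472]) @ [[0.24,  -0.97], [-0.97,  -0.24]]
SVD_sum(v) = [[0.16, -0.64], [0.73, -2.92]] + [[-1.52, -0.38], [0.33, 0.08]]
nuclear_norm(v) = 4.69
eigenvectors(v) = [[(0.5+0.49j), (0.5-0.49j)], [0.71+0.00j, 0.71-0.00j]]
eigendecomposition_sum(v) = [[-0.68+1.43j,(-0.51-1.47j)], [(0.53+1.52j),(-1.42-0.7j)]] + [[-0.68-1.43j, (-0.51+1.47j)], [0.53-1.52j, (-1.42+0.7j)]]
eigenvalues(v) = [(-2.1+0.73j), (-2.1-0.73j)]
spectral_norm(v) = 3.08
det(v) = 4.94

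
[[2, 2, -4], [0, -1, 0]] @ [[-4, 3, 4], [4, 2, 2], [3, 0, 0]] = [[-12, 10, 12], [-4, -2, -2]]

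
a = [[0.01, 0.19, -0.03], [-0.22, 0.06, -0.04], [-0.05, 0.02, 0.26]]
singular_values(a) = [0.27, 0.24, 0.18]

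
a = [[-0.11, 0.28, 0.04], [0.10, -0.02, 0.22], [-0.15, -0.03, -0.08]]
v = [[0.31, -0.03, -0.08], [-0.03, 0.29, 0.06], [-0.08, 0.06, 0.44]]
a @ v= [[-0.05, 0.09, 0.04], [0.01, 0.0, 0.09], [-0.04, -0.01, -0.02]]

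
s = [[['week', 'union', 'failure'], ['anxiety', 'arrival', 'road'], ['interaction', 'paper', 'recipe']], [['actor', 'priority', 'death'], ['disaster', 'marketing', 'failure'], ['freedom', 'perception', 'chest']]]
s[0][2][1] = 'paper'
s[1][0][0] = 'actor'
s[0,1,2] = 'road'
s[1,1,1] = 'marketing'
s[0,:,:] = [['week', 'union', 'failure'], ['anxiety', 'arrival', 'road'], ['interaction', 'paper', 'recipe']]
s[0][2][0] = 'interaction'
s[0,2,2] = 'recipe'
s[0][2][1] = 'paper'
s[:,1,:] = [['anxiety', 'arrival', 'road'], ['disaster', 'marketing', 'failure']]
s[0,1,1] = 'arrival'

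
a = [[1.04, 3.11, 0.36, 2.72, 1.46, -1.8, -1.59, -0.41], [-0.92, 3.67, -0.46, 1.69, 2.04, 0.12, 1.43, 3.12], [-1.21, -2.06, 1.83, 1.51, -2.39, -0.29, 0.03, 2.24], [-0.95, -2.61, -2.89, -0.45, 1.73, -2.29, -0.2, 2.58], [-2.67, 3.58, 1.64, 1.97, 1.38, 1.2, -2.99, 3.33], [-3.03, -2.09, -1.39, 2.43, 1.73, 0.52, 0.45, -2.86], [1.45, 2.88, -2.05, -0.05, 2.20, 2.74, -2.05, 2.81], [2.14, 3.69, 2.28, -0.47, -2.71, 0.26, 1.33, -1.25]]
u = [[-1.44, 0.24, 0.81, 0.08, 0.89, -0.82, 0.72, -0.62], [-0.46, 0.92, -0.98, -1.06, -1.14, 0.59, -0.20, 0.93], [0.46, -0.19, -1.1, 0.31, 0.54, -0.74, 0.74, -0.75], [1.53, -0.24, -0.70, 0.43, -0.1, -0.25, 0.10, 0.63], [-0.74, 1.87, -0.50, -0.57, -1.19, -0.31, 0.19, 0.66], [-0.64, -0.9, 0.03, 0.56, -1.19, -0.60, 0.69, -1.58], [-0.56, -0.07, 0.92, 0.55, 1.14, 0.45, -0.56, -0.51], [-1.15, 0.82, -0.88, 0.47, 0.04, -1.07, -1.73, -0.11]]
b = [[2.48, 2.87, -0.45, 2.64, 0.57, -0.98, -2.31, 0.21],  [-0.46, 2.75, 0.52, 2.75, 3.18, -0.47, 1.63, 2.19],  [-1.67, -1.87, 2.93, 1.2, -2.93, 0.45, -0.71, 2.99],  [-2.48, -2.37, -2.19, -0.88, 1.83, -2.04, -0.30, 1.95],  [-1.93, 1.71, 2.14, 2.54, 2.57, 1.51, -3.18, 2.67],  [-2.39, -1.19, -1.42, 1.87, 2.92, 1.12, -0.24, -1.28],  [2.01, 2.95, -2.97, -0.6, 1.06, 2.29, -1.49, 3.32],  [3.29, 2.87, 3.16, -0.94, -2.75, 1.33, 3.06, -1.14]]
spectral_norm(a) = 10.09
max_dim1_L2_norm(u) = 2.67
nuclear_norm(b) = 40.79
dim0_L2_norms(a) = [5.22, 8.56, 5.11, 4.77, 5.66, 4.23, 4.44, 7.09]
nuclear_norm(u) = 15.50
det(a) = 53990.78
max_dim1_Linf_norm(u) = 1.87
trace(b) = 8.34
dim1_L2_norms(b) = [5.31, 5.78, 5.88, 5.36, 6.62, 4.91, 6.44, 7.07]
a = b + u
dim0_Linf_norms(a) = [3.03, 3.69, 2.89, 2.72, 2.71, 2.74, 2.99, 3.33]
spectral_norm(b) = 9.72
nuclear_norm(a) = 40.11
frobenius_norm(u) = 6.44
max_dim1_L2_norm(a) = 7.06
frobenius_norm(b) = 16.86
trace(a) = 4.69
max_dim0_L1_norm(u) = 6.98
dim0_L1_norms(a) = [13.41, 23.69, 12.9, 11.29, 15.64, 9.22, 10.07, 18.6]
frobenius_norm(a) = 16.41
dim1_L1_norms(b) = [12.51, 13.95, 14.75, 14.04, 18.25, 12.43, 16.69, 18.54]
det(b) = -8575.64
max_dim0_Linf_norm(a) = 3.69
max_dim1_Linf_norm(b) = 3.32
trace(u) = -3.65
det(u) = 16.78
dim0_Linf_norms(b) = [3.29, 2.95, 3.16, 2.75, 3.18, 2.29, 3.18, 3.32]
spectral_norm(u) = 3.80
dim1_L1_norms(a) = [12.49, 13.45, 11.56, 13.7, 18.76, 14.5, 16.23, 14.13]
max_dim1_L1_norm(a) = 18.76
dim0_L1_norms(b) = [16.71, 18.58, 15.78, 13.42, 17.81, 10.19, 12.92, 15.75]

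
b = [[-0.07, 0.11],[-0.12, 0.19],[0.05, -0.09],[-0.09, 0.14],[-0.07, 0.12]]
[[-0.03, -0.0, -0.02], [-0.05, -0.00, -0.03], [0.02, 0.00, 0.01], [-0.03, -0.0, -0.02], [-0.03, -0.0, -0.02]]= b @ [[0.10, -0.16, 0.2], [-0.18, -0.12, -0.01]]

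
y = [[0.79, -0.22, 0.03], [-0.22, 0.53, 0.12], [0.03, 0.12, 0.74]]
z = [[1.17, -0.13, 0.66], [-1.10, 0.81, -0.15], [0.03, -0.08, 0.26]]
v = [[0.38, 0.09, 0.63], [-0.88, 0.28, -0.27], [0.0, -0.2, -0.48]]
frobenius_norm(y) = 1.26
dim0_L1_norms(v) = [1.26, 0.57, 1.38]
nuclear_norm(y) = 2.06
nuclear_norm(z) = 2.66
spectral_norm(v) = 1.14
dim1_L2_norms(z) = [1.35, 1.37, 0.27]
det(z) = 0.24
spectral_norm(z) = 1.83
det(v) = 0.00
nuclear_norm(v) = 1.81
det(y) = 0.26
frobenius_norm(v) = 1.32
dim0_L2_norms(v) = [0.96, 0.36, 0.84]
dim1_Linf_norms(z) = [1.17, 1.1, 0.26]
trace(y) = 2.06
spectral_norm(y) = 0.92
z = v + y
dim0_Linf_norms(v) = [0.88, 0.28, 0.63]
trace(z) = 2.24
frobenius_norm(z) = 1.95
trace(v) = 0.18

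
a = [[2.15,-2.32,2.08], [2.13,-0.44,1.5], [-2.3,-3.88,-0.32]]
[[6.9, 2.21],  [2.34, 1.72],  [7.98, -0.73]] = a @ [[-0.01, 1.66], [-2.13, -0.68], [0.95, -1.41]]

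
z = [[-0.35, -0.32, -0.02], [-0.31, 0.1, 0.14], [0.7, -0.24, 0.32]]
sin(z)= [[-0.33, -0.31, -0.02],[-0.3, 0.11, 0.14],[0.68, -0.23, 0.32]]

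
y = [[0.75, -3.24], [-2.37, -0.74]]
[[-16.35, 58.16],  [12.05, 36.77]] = y@[[-6.21, -9.24], [3.61, -20.09]]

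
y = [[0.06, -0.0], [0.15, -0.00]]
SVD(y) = [[-0.37, -0.93], [-0.93, 0.37]] @ diag([0.1615549442140351, -0.0]) @ [[-1.00, -0.00],[0.00, 1.0]]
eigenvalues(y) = [-0.0, 0.06]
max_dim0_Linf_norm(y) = 0.15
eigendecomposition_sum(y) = [[-0.0, -0.00], [0.00, -0.0]] + [[0.06,  0.0],[0.15,  0.0]]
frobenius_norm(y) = 0.16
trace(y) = 0.06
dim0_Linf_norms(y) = [0.15, 0.0]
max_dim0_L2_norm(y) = 0.16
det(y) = 0.00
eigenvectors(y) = [[0.0, 0.37], [1.0, 0.93]]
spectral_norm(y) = 0.16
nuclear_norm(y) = 0.16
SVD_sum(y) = [[0.06, 0.0], [0.15, 0.0]] + [[-0.00,0.00], [-0.00,-0.00]]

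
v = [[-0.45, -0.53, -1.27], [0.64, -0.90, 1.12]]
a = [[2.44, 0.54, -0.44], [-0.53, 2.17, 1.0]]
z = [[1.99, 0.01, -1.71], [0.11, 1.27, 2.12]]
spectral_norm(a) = 2.61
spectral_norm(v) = 1.88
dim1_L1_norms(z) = [3.71, 3.5]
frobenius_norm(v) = 2.14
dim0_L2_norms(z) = [1.99, 1.27, 2.72]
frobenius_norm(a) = 3.53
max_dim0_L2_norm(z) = 2.72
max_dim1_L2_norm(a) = 2.54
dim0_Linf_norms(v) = [0.64, 0.9, 1.27]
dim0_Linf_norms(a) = [2.44, 2.17, 1.0]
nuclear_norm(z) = 4.91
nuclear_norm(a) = 4.98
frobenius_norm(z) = 3.61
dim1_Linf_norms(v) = [1.27, 1.12]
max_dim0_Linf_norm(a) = 2.44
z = v + a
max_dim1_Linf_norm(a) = 2.44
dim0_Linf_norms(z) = [1.99, 1.27, 2.12]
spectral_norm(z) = 3.15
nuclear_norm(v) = 2.90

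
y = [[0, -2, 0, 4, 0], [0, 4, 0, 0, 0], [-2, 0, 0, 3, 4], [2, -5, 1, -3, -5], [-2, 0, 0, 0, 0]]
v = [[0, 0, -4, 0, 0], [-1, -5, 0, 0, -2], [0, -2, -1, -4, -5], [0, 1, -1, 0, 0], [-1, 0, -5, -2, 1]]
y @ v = [[2, 14, -4, 0, 4], [-4, -20, 0, 0, -8], [-4, 3, -15, -8, 4], [10, 20, 19, 6, 0], [0, 0, 8, 0, 0]]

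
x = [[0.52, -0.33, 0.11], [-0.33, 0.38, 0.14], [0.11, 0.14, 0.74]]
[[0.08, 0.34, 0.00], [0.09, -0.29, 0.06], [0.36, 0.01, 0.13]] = x @ [[0.36, 0.34, 0.11], [0.43, -0.48, 0.20], [0.35, 0.05, 0.12]]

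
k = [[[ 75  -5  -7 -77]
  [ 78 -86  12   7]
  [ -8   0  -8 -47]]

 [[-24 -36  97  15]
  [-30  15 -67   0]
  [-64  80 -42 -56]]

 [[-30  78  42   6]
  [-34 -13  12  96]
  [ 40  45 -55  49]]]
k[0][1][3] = 7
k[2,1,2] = 12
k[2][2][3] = 49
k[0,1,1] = -86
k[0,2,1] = 0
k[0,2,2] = -8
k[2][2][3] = 49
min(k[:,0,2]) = -7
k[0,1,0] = 78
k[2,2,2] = -55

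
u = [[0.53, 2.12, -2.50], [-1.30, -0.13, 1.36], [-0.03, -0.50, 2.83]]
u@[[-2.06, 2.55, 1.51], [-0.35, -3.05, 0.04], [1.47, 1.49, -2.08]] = [[-5.51,-8.84,6.09],[4.72,-0.89,-4.80],[4.40,5.67,-5.95]]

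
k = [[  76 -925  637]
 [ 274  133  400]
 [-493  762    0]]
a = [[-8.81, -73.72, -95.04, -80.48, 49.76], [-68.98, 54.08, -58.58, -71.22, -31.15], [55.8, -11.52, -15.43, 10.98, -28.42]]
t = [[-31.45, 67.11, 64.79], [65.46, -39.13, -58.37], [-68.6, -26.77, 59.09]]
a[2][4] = -28.42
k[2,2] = 0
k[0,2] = 637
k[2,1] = 762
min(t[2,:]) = -68.6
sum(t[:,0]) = -34.59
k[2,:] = [-493, 762, 0]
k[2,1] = 762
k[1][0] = 274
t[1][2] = -58.37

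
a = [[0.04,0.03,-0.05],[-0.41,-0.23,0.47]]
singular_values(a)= [0.67, 0.01]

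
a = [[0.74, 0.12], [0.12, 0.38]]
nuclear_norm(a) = 1.12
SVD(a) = [[-0.96, -0.29],[-0.29, 0.96]] @ diag([0.7763330765278393, 0.3436669234721607]) @ [[-0.96, -0.29], [-0.29, 0.96]]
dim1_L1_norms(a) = [0.86, 0.5]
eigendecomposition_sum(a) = [[0.71, 0.22], [0.22, 0.07]] + [[0.03, -0.1], [-0.1, 0.31]]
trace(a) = 1.12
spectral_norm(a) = 0.78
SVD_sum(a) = [[0.71, 0.22], [0.22, 0.07]] + [[0.03, -0.1], [-0.1, 0.31]]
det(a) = 0.27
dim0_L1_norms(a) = [0.86, 0.5]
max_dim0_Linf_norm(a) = 0.74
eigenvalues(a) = [0.78, 0.34]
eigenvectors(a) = [[0.96,-0.29], [0.29,0.96]]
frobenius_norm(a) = 0.85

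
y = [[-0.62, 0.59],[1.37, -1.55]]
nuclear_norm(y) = 2.31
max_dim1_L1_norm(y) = 2.92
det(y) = 0.15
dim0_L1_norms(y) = [1.99, 2.14]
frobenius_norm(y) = 2.24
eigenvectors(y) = [[0.73, -0.37], [0.68, 0.93]]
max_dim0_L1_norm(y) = 2.14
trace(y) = -2.17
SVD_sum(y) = [[-0.57, 0.63], [1.39, -1.53]] + [[-0.05, -0.04], [-0.02, -0.02]]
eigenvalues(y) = [-0.07, -2.1]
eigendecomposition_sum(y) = [[-0.05, -0.02],[-0.05, -0.02]] + [[-0.57, 0.61], [1.42, -1.53]]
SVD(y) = [[-0.38,0.92],[0.92,0.38]] @ diag([2.237687039775947, 0.06824010564734218]) @ [[0.67,-0.74], [-0.74,-0.67]]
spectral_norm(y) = 2.24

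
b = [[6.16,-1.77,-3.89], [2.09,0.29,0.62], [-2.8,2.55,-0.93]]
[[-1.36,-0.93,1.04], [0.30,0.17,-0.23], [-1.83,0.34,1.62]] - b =[[-7.52, 0.84, 4.93],[-1.79, -0.12, -0.85],[0.97, -2.21, 2.55]]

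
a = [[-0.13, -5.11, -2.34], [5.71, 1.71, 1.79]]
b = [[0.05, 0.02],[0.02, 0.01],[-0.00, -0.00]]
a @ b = [[-0.11, -0.05], [0.32, 0.13]]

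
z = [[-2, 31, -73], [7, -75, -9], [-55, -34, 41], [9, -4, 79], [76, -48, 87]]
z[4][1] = -48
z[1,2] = -9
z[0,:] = [-2, 31, -73]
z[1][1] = -75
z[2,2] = 41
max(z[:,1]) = 31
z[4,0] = 76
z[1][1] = -75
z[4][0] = 76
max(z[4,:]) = 87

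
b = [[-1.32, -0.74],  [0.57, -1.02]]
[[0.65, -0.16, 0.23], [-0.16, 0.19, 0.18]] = b@[[-0.44, 0.17, -0.06], [-0.09, -0.09, -0.21]]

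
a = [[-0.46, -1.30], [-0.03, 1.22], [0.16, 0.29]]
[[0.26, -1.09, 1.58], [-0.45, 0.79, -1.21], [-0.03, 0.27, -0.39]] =a @ [[0.46,0.5,-0.58],[-0.36,0.66,-1.01]]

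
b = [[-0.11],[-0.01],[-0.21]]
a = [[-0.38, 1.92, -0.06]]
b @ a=[[0.04, -0.21, 0.01], [0.0, -0.02, 0.0], [0.08, -0.4, 0.01]]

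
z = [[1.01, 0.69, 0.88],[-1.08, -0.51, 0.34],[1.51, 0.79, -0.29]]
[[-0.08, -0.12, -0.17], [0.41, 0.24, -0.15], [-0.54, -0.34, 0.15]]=z @ [[-0.19, -0.06, 0.25],  [-0.21, -0.26, -0.36],  [0.29, 0.14, -0.2]]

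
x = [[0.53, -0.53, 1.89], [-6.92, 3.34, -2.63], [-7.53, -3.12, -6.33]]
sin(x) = [[-2.78, -0.64, -2.00], [2.57, -0.38, 0.69], [11.04, 3.02, 5.57]]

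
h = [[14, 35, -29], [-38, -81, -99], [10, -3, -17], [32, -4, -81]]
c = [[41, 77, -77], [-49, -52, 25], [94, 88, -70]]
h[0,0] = 14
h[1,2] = -99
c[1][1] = -52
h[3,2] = -81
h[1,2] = -99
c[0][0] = 41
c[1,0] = -49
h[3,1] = -4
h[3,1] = -4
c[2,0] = 94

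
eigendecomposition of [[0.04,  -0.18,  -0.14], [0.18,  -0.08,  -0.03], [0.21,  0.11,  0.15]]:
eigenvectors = [[(0.37-0.48j), (0.37+0.48j), (-0.18+0j)], [(-0.12-0.45j), (-0.12+0.45j), -0.62+0.00j], [-0.65+0.00j, -0.65-0.00j, (0.76+0j)]]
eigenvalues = [(0.05+0.23j), (0.05-0.23j), (0.01+0j)]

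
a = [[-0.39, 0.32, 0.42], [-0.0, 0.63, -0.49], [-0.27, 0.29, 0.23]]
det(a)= 0.002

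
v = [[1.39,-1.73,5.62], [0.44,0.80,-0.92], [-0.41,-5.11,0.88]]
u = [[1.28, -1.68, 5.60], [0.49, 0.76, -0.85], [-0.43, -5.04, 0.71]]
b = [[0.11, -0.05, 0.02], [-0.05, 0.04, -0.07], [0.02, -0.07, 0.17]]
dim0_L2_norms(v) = [1.51, 5.45, 5.76]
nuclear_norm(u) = 11.55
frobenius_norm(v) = 8.08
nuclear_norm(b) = 0.33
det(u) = -16.82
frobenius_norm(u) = 7.97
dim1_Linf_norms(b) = [0.11, 0.07, 0.17]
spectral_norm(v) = 6.87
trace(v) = 3.07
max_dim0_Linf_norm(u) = 5.6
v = u + b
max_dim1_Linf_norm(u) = 5.6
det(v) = -16.33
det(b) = -0.00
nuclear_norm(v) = 11.65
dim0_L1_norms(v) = [2.24, 7.64, 7.42]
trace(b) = 0.32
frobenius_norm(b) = 0.24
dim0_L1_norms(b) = [0.18, 0.16, 0.26]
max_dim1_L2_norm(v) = 6.04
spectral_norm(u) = 6.71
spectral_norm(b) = 0.22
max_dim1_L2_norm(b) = 0.18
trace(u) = 2.75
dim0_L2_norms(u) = [1.44, 5.37, 5.71]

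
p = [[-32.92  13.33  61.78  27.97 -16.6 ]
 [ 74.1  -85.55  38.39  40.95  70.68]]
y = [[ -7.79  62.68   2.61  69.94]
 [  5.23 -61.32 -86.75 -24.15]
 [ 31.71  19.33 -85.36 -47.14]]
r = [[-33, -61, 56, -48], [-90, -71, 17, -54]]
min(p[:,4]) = -16.6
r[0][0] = -33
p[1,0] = 74.1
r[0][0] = -33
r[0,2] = 56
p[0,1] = 13.33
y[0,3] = 69.94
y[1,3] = -24.15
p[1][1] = -85.55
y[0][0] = -7.79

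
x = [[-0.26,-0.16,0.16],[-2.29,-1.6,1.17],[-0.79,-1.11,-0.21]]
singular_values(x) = [3.25, 0.78, 0.0]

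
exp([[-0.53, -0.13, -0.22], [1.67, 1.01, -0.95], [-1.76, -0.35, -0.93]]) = [[0.56, -0.15, -0.06], [3.27, 2.80, -1.39], [-1.21, -0.34, 0.62]]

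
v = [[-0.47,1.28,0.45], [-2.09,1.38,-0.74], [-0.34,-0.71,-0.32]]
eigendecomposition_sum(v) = [[-0.02+1.01j, (0.5-0.29j), (0.45+0.45j)], [(-0.76+0.56j), (0.5+0.2j), -0.07+0.59j], [-0.47-0.60j, (-0.15+0.41j), (-0.48-0.04j)]] + [[-0.02-1.01j, 0.50+0.29j, 0.45-0.45j], [-0.76-0.56j, 0.50-0.20j, -0.07-0.59j], [-0.47+0.60j, (-0.15-0.41j), -0.48+0.04j]] + [[-0.43+0.00j, (0.29+0j), -0.45+0.00j], [(-0.57+0j), (0.38+0j), -0.59+0.00j], [0.60-0.00j, -0.41-0.00j, 0.63-0.00j]]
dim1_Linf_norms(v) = [1.28, 2.09, 0.71]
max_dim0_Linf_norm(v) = 2.09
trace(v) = 0.59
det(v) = 0.80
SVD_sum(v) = [[-0.82, 0.71, -0.19], [-1.92, 1.66, -0.45], [0.11, -0.10, 0.03]] + [[0.41, 0.62, 0.54], [-0.2, -0.3, -0.26], [-0.37, -0.55, -0.48]] + [[-0.06, -0.05, 0.10], [0.02, 0.02, -0.04], [-0.08, -0.06, 0.13]]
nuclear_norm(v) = 4.33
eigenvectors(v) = [[(-0.64+0j), (-0.64-0j), -0.46+0.00j], [-0.37-0.47j, (-0.37+0.47j), -0.61+0.00j], [0.37-0.31j, 0.37+0.31j, (0.65+0j)]]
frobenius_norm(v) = 3.10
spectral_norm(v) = 2.80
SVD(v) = [[-0.39, 0.70, 0.59], [-0.92, -0.34, -0.21], [0.05, -0.63, 0.78]] @ diag([2.80205110677169, 1.3056684988992877, 0.21849340040749227]) @ [[0.74, -0.64, 0.17],[0.45, 0.68, 0.59],[-0.50, -0.36, 0.79]]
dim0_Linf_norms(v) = [2.09, 1.38, 0.74]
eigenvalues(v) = [1.17j, -1.17j, (0.59+0j)]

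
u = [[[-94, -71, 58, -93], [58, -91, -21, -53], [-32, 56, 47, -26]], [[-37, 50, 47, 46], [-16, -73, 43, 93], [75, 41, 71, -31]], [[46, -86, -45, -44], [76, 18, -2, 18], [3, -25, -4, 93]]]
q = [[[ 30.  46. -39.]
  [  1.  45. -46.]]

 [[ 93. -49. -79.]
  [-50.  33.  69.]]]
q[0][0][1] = 46.0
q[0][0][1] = 46.0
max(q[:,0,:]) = 93.0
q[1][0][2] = -79.0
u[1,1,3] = 93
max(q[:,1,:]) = 69.0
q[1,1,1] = 33.0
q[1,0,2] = -79.0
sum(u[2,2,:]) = 67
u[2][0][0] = 46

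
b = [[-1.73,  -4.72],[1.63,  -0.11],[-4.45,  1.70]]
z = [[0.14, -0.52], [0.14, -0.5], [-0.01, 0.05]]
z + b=[[-1.59, -5.24], [1.77, -0.61], [-4.46, 1.75]]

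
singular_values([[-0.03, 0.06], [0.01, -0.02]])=[0.07, 0.0]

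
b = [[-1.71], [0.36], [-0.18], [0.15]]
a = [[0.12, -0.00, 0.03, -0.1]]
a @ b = [[-0.23]]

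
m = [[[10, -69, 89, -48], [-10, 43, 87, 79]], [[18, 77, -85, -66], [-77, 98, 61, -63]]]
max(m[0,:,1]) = 43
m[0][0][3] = -48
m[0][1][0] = -10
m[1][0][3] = -66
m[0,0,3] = -48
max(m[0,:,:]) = 89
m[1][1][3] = -63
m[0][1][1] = 43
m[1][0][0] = 18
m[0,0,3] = -48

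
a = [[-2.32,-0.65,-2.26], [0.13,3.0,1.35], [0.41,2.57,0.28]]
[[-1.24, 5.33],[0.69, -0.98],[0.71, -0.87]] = a @ [[0.46, -1.75], [0.2, 0.00], [0.02, -0.56]]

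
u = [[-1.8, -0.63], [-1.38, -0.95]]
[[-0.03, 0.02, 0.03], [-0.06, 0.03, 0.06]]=u@[[-0.01, 0.0, 0.01],  [0.08, -0.03, -0.08]]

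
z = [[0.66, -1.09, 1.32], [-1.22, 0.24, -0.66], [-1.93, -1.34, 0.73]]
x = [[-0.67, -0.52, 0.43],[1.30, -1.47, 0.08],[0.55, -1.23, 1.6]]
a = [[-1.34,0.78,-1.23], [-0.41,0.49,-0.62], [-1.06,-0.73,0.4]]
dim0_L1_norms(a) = [2.81, 2.0, 2.25]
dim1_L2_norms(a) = [1.98, 0.89, 1.35]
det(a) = -0.02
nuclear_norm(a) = 3.53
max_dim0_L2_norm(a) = 1.76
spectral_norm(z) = 2.58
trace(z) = 1.63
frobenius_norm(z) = 3.38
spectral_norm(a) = 2.16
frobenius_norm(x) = 3.02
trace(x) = -0.54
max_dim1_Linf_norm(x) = 1.6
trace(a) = -0.45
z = x @ a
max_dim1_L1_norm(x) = 3.38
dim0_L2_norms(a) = [1.76, 1.18, 1.43]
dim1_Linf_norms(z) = [1.32, 1.22, 1.93]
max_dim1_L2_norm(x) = 2.09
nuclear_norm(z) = 4.77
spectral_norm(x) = 2.62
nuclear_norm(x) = 4.61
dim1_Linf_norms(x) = [0.67, 1.47, 1.6]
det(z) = -0.06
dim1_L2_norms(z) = [1.83, 1.41, 2.46]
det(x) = 2.23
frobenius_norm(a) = 2.55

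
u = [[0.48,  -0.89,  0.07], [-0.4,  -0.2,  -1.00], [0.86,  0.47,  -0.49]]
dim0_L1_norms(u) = [1.74, 1.56, 1.56]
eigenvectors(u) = [[-0.81+0.00j, (0.19-0.34j), (0.19+0.34j)], [0.50+0.00j, (-0.15-0.61j), (-0.15+0.61j)], [(-0.3+0j), -0.67+0.00j, (-0.67-0j)]]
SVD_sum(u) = [[-0.03, -0.15, 0.34], [0.06, 0.32, -0.75], [0.05, 0.27, -0.64]] + [[0.15, 0.05, 0.03], [-0.59, -0.21, -0.14], [0.78, 0.28, 0.18]] + [[0.36, -0.80, -0.31],  [0.14, -0.30, -0.12],  [0.03, -0.08, -0.03]]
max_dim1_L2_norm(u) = 1.1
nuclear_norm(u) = 3.20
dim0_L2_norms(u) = [1.06, 1.03, 1.12]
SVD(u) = [[-0.33, -0.15, -0.93], [0.72, 0.60, -0.35], [0.61, -0.79, -0.09]] @ diag([1.132738222267661, 1.0738669754122627, 0.9958483011647988]) @ [[0.07, 0.39, -0.92],[-0.92, -0.33, -0.21],[-0.38, 0.86, 0.33]]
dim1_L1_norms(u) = [1.44, 1.6, 1.82]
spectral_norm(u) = 1.13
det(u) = 1.21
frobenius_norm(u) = 1.85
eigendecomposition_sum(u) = [[0.71-0.00j, (-0.39-0j), (0.29+0j)], [-0.43+0.00j, (0.24+0j), -0.18-0.00j], [(0.26-0j), (-0.15-0j), (0.11+0j)]] + [[-0.11+0.14j, -0.25+0.07j, -0.11-0.26j], [(0.02+0.29j), (-0.22+0.35j), (-0.41-0.19j)], [(0.3+0.05j), 0.31+0.32j, (-0.3+0.38j)]] + [[-0.11-0.14j, -0.25-0.07j, (-0.11+0.26j)], [0.02-0.29j, -0.22-0.35j, -0.41+0.19j], [(0.3-0.05j), (0.31-0.32j), -0.30-0.38j]]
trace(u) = -0.21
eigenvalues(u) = [(1.05+0j), (-0.63+0.87j), (-0.63-0.87j)]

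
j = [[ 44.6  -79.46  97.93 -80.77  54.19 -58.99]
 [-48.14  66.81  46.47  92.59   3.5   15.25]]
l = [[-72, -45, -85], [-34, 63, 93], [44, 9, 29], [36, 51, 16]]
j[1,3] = 92.59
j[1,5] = 15.25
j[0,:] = [44.6, -79.46, 97.93, -80.77, 54.19, -58.99]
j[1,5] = 15.25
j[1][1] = 66.81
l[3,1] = 51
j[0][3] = -80.77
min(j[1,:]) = -48.14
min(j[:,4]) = 3.5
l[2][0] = 44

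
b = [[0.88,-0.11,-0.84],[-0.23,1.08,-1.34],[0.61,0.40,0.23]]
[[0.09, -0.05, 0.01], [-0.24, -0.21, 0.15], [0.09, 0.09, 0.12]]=b @ [[0.17, 0.09, 0.06], [-0.09, 0.01, 0.19], [0.08, 0.15, 0.03]]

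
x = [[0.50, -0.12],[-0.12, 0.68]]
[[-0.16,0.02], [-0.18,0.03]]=x @ [[-0.4, 0.06], [-0.34, 0.05]]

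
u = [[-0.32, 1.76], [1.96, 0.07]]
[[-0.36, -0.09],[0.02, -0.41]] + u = [[-0.68,1.67],[1.98,-0.34]]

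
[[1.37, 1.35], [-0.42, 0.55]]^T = [[1.37,-0.42], [1.35,0.55]]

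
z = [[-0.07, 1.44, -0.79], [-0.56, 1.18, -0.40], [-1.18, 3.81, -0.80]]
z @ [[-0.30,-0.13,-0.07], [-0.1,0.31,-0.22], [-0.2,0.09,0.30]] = [[0.04, 0.38, -0.55], [0.13, 0.4, -0.34], [0.13, 1.26, -1.0]]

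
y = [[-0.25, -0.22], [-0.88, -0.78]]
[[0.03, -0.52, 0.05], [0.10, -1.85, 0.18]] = y @ [[-0.01, 0.21, -0.02], [-0.12, 2.14, -0.21]]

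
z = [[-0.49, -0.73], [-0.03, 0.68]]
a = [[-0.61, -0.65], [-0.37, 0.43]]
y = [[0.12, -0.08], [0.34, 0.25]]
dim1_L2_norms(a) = [0.89, 0.57]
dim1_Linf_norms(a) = [0.65, 0.43]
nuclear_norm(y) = 0.56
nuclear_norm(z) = 1.40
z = y + a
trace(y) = 0.37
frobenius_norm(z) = 1.11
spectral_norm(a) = 0.89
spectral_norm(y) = 0.43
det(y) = 0.06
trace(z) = 0.19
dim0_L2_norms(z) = [0.49, 1.0]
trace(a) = -0.18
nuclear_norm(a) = 1.46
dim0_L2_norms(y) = [0.36, 0.26]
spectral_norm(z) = 1.06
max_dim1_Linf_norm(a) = 0.65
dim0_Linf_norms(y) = [0.34, 0.25]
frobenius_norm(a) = 1.06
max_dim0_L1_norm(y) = 0.46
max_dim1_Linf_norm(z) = 0.73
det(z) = -0.36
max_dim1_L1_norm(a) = 1.26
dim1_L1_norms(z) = [1.22, 0.71]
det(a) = -0.50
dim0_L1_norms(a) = [0.98, 1.08]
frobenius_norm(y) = 0.45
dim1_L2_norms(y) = [0.14, 0.42]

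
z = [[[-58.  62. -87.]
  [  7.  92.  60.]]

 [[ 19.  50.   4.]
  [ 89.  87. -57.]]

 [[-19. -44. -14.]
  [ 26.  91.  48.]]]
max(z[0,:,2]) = 60.0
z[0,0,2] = -87.0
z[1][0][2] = 4.0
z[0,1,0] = 7.0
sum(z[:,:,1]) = 338.0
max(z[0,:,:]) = 92.0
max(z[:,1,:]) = 92.0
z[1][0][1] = 50.0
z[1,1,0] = 89.0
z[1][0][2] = 4.0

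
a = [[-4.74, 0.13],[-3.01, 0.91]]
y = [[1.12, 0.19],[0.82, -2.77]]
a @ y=[[-5.2, -1.26], [-2.62, -3.09]]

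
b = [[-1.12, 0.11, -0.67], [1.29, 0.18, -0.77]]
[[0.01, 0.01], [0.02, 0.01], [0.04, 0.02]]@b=[[0.0,  0.0,  -0.01], [-0.01,  0.0,  -0.02], [-0.02,  0.01,  -0.04]]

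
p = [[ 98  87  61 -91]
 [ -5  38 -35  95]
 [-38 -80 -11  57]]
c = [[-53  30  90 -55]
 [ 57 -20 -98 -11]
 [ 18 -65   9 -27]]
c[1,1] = -20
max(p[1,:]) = 95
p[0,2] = 61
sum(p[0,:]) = 155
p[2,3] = 57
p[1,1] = 38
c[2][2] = 9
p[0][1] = 87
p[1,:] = [-5, 38, -35, 95]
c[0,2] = 90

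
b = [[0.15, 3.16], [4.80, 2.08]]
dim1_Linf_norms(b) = [3.16, 4.8]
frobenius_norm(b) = 6.11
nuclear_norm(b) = 8.19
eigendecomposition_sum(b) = [[-1.8,  1.14],[1.73,  -1.1]] + [[1.95, 2.02], [3.07, 3.18]]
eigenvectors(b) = [[-0.72, -0.54], [0.69, -0.84]]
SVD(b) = [[-0.34, -0.94], [-0.94, 0.34]] @ diag([5.479378501579676, 2.711256394446394]) @ [[-0.83, -0.55], [0.55, -0.83]]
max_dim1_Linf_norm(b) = 4.8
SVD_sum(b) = [[1.56, 1.04], [4.29, 2.85]] + [[-1.41, 2.12], [0.51, -0.77]]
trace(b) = 2.23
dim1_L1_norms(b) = [3.31, 6.88]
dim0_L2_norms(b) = [4.8, 3.78]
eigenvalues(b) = [-2.9, 5.13]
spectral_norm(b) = 5.48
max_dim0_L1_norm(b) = 5.24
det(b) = -14.86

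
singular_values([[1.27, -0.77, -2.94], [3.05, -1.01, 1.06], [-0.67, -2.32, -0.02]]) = [3.58, 3.11, 2.38]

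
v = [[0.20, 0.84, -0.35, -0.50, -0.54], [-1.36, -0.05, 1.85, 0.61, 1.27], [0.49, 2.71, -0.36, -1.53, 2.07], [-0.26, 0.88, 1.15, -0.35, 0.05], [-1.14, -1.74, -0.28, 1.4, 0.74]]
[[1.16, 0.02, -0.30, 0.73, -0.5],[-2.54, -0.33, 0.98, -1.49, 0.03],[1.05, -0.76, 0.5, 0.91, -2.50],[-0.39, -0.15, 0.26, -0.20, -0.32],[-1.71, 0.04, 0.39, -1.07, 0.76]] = v @ [[0.51, 0.08, -0.24, 0.27, 0.31], [0.83, -0.08, -0.13, 0.54, -0.49], [-0.72, -0.01, 0.19, -0.46, 0.30], [0.37, 0.10, -0.22, 0.18, 0.4], [-0.55, -0.21, 0.34, -0.28, -0.29]]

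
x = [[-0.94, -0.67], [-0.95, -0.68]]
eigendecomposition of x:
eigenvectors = [[-0.70, 0.58],[-0.71, -0.81]]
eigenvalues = [-1.62, -0.0]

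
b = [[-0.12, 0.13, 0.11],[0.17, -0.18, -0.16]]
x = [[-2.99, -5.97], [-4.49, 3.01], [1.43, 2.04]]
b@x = [[-0.07, 1.33], [0.07, -1.88]]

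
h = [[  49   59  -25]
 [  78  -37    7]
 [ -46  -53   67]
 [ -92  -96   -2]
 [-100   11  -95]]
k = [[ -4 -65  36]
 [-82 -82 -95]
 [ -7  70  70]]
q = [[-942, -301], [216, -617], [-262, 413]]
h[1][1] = -37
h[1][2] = 7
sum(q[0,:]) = -1243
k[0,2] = 36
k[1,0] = -82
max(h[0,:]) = 59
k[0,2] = 36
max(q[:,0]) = 216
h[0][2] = -25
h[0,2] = -25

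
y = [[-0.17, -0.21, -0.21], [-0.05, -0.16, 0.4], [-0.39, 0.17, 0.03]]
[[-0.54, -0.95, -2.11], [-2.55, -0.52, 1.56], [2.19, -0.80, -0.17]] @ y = [[0.96, -0.09, -0.33], [-0.15, 0.88, 0.37], [-0.27, -0.36, -0.78]]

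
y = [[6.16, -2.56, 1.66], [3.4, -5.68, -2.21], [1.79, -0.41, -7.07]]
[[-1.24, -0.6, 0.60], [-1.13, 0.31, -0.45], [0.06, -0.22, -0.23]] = y@ [[-0.13, -0.16, 0.14], [0.14, -0.15, 0.14], [-0.05, 0.0, 0.06]]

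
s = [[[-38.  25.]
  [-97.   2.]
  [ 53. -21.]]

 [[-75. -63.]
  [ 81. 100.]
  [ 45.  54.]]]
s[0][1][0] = -97.0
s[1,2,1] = 54.0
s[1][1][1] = 100.0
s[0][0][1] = 25.0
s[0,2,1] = -21.0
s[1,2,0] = 45.0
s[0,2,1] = -21.0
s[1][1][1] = 100.0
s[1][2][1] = 54.0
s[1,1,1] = 100.0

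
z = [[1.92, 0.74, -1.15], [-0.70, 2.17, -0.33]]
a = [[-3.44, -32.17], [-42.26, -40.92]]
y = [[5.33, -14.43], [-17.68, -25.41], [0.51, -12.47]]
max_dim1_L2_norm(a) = 58.82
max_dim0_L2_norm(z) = 2.29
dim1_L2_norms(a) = [32.35, 58.82]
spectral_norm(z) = 2.47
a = z @ y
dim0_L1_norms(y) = [23.52, 52.31]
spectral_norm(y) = 34.22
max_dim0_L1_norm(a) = 73.09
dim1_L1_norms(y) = [19.76, 43.09, 12.98]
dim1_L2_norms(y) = [15.38, 30.96, 12.48]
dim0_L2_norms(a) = [42.4, 52.05]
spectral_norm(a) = 64.41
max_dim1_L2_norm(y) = 30.96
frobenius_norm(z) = 3.30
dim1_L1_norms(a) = [35.61, 83.18]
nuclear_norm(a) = 83.33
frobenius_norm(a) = 67.13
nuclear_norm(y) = 47.63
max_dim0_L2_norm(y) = 31.77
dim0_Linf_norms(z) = [1.92, 2.17, 1.15]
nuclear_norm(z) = 4.65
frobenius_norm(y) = 36.75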